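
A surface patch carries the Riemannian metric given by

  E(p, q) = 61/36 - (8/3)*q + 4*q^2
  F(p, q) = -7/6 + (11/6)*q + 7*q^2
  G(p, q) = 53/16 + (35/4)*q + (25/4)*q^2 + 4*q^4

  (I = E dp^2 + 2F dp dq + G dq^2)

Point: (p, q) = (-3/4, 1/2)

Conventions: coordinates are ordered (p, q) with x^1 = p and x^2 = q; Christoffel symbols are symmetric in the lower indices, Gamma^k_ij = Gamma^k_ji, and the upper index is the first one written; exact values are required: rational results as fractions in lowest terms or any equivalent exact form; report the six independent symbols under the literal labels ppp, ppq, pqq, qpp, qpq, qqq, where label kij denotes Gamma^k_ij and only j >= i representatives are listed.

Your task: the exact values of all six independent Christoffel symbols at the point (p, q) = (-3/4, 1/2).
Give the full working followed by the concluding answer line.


E = 49/36, F = 3/2, G = 19/2 at the point
E_p = 0, E_q = 4/3, F_p = 0, F_q = 53/6, G_p = 0, G_q = 17
EG - F^2 = 769/72;  g^inv = (72/769) * [[19/2, -3/2], [-3/2, 49/36]]
first-kind symbols [ij,l] = (1/2)(d_i g_jl + d_j g_il - d_l g_ij): [pp,p] = E_p/2 = 0, [pp,q] = F_p - E_q/2 = -2/3, [pq,p] = E_q/2 = 2/3, [pq,q] = G_p/2 = 0, [qq,p] = F_q - G_p/2 = 53/6, [qq,q] = G_q/2 = 17/2
Gamma^p_ij = (G*[ij,p] - F*[ij,q])/(EG - F^2), Gamma^q_ij = (E*[ij,q] - F*[ij,p])/(EG - F^2)

Answer: Gamma_ppp = 72/769, Gamma_ppq = 456/769, Gamma_pqq = 5124/769, Gamma_qpp = -196/2307, Gamma_qpq = -72/769, Gamma_qqq = -121/769


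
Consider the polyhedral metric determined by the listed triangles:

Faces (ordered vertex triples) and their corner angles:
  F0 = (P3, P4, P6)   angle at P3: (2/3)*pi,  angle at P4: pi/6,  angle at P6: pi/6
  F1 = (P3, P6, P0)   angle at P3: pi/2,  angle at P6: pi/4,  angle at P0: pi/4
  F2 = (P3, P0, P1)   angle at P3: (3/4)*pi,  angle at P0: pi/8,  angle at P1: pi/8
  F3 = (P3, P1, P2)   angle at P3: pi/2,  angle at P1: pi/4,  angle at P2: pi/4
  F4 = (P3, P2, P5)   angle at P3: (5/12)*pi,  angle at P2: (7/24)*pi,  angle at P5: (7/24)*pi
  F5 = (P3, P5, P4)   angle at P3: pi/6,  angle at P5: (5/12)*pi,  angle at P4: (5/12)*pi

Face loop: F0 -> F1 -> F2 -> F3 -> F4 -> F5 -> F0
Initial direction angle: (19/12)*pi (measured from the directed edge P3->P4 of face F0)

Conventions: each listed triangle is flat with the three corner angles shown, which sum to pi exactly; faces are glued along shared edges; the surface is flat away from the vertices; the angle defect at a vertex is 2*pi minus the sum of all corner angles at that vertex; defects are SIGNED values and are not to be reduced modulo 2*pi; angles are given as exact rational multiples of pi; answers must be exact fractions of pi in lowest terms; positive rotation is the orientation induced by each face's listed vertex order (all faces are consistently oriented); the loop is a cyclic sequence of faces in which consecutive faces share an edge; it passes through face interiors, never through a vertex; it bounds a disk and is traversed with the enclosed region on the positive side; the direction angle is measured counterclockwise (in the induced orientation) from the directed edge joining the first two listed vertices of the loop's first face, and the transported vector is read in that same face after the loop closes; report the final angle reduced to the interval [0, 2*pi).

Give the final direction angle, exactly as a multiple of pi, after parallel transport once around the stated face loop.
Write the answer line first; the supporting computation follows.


Answer: final direction angle = (7/12)*pi

enclosed vertex P3: corner angles sum to 3*pi, defect = 2*pi - 3*pi = -pi
summing the enclosed defects onto the initial angle, mod 2*pi in the induced orientation:
final angle = (19/12)*pi - pi = (7/12)*pi (mod 2*pi)


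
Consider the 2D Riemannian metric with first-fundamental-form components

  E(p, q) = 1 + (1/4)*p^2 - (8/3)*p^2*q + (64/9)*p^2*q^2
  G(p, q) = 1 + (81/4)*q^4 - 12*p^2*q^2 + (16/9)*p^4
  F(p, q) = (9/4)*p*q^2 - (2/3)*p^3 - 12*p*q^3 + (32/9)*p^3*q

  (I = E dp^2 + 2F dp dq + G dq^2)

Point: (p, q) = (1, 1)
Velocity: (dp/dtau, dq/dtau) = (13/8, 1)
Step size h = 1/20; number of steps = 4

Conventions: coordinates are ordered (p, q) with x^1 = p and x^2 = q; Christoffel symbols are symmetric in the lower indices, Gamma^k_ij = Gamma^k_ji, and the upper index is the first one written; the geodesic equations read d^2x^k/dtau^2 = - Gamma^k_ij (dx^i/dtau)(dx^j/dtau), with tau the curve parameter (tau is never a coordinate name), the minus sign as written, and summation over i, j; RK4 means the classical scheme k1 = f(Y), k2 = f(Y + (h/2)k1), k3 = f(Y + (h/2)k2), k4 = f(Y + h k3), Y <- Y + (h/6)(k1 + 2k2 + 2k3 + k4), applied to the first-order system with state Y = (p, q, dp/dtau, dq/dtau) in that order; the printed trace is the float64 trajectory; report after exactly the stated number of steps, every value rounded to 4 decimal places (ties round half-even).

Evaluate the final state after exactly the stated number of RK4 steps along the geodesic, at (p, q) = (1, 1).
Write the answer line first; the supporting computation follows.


Answer: p = 1.3123, q = 1.2173, dp/dtau = 1.5093, dq/dtau = 1.1535

f(Y) = (dp/dtau, dq/dtau, -Gamma^p_ij Y'^i Y'^j, -Gamma^q_ij Y'^i Y'^j) with the Gammas evaluated at the stage position; h = 0.050000; intermediate values shown to 6 dp
step 0: p = 1.0000, q = 1.0000, dp/dtau = 1.6250, dq/dtau = 1.0000
step 1:
  k1: at (p, q) = (1.000000, 1.000000), (dp/dtau, dq/dtau) = (1.625000, 1.000000); Gamma_ppp = 0.298587, Gamma_ppq = 0.367491, Gamma_pqq = -1.240283, Gamma_qpp = -0.436396, Gamma_qpq = -0.537102, Gamma_qqq = 1.812721; k1 = (1.625000, 1.000000, -0.742519, 1.085220)
  k2: at (p, q) = (1.040625, 1.025000), (dp/dtau, dq/dtau) = (1.606437, 1.027130); Gamma_ppp = 0.302021, Gamma_ppq = 0.375273, Gamma_pqq = -1.247528, Gamma_qpp = -0.426762, Gamma_qpq = -0.530268, Gamma_qqq = 1.762782; k2 = (1.606437, 1.027130, -0.701685, 0.991494)
  k3: at (p, q) = (1.040161, 1.025678), (dp/dtau, dq/dtau) = (1.607458, 1.024787); Gamma_ppp = 0.301437, Gamma_ppq = 0.374076, Gamma_pqq = -1.244928, Gamma_qpp = -0.426759, Gamma_qpq = -0.529599, Gamma_qqq = 1.762510; k3 = (1.607458, 1.024787, -0.703911, 0.996563)
  k4: at (p, q) = (1.080373, 1.051239), (dp/dtau, dq/dtau) = (1.589804, 1.049828); Gamma_ppp = 0.303805, Gamma_ppq = 0.380002, Gamma_pqq = -1.247922, Gamma_qpp = -0.417134, Gamma_qpq = -0.521755, Gamma_qqq = 1.713439; k4 = (1.589804, 1.049828, -0.660939, 0.907492)
  Y <- Y + (h/6)(k1 + 2k2 + 2k3 + k4): p = 1.0804, q = 1.0513, dp/dtau = 1.5899, dq/dtau = 1.0497
step 2:
  k1: at (p, q) = (1.080355, 1.051281), (dp/dtau, dq/dtau) = (1.589878, 1.049740); Gamma_ppp = 0.303774, Gamma_ppq = 0.379939, Gamma_pqq = -1.247785, Gamma_qpp = -0.417133, Gamma_qpq = -0.521720, Gamma_qqq = 1.713419; k1 = (1.589878, 1.049740, -0.661056, 0.907741)
  k2: at (p, q) = (1.120102, 1.077524), (dp/dtau, dq/dtau) = (1.573352, 1.072434); Gamma_ppp = 0.305052, Gamma_ppq = 0.383911, Gamma_pqq = -1.246446, Gamma_qpp = -0.407577, Gamma_qpq = -0.512939, Gamma_qqq = 1.665363; k2 = (1.573352, 1.072434, -0.617139, 0.824553)
  k3: at (p, q) = (1.119689, 1.078091), (dp/dtau, dq/dtau) = (1.574449, 1.070354); Gamma_ppp = 0.304567, Gamma_ppq = 0.382915, Gamma_pqq = -1.244327, Gamma_qpp = -0.407592, Gamma_qpq = -0.512442, Gamma_qqq = 1.665238; k3 = (1.574449, 1.070354, -0.620008, 0.829735)
  k4: at (p, q) = (1.159077, 1.104798), (dp/dtau, dq/dtau) = (1.558878, 1.091227); Gamma_ppp = 0.305007, Gamma_ppq = 0.385400, Gamma_pqq = -1.239813, Gamma_qpp = -0.398176, Gamma_qpq = -0.503127, Gamma_qqq = 1.618533; k4 = (1.558878, 1.091227, -0.576058, 0.752024)
  Y <- Y + (h/6)(k1 + 2k2 + 2k3 + k4): p = 1.1591, q = 1.1048, dp/dtau = 1.5589, dq/dtau = 1.0911
step 3:
  k1: at (p, q) = (1.159058, 1.104835), (dp/dtau, dq/dtau) = (1.558950, 1.091143); Gamma_ppp = 0.304979, Gamma_ppq = 0.385343, Gamma_pqq = -1.239690, Gamma_qpp = -0.398176, Gamma_qpq = -0.503098, Gamma_qqq = 1.618522; k1 = (1.558950, 1.091143, -0.576195, 0.752272)
  k2: at (p, q) = (1.198032, 1.132114), (dp/dtau, dq/dtau) = (1.544545, 1.109950); Gamma_ppp = 0.304565, Gamma_ppq = 0.386273, Gamma_pqq = -1.231941, Gamma_qpp = -0.388942, Gamma_qpq = -0.493286, Gamma_qqq = 1.573239; k2 = (1.544545, 1.109950, -0.533267, 0.681003)
  k3: at (p, q) = (1.197672, 1.132584), (dp/dtau, dq/dtau) = (1.545618, 1.108168); Gamma_ppp = 0.304175, Gamma_ppq = 0.385470, Gamma_pqq = -1.230260, Gamma_qpp = -0.388965, Gamma_qpq = -0.492922, Gamma_qqq = 1.573203; k3 = (1.545618, 1.108168, -0.536318, 0.685821)
  k4: at (p, q) = (1.236339, 1.160243), (dp/dtau, dq/dtau) = (1.532134, 1.125434); Gamma_ppp = 0.303137, Gamma_ppq = 0.385281, Gamma_pqq = -1.220291, Gamma_qpp = -0.379951, Gamma_qpq = -0.482911, Gamma_qqq = 1.529509; k4 = (1.532134, 1.125434, -0.494664, 0.620010)
  Y <- Y + (h/6)(k1 + 2k2 + 2k3 + k4): p = 1.2363, q = 1.1603, dp/dtau = 1.5322, dq/dtau = 1.1254
step 4:
  k1: at (p, q) = (1.236320, 1.160275), (dp/dtau, dq/dtau) = (1.532199, 1.125359); Gamma_ppp = 0.303113, Gamma_ppq = 0.385233, Gamma_pqq = -1.220189, Gamma_qpp = -0.379952, Gamma_qpq = -0.482889, Gamma_qqq = 1.529505; k1 = (1.532199, 1.125359, -0.494805, 0.620237)
  k2: at (p, q) = (1.274625, 1.188409), (dp/dtau, dq/dtau) = (1.519829, 1.140865); Gamma_ppp = 0.301441, Gamma_ppq = 0.383875, Gamma_pqq = -1.207945, Gamma_qpp = -0.371183, Gamma_qpq = -0.472689, Gamma_qqq = 1.487417; k2 = (1.519829, 1.140865, -0.455280, 0.560615)
  k3: at (p, q) = (1.274315, 1.188797), (dp/dtau, dq/dtau) = (1.520817, 1.139375); Gamma_ppp = 0.301132, Gamma_ppq = 0.383240, Gamma_pqq = -1.206635, Gamma_qpp = -0.371209, Gamma_qpq = -0.472424, Gamma_qqq = 1.487431; k3 = (1.520817, 1.139375, -0.458205, 0.564834)
  k4: at (p, q) = (1.312361, 1.217244), (dp/dtau, dq/dtau) = (1.509289, 1.153601); Gamma_ppp = 0.299019, Gamma_ppq = 0.381086, Gamma_pqq = -1.192947, Gamma_qpp = -0.362700, Gamma_qpq = -0.462244, Gamma_qqq = 1.447002; k4 = (1.509289, 1.153601, -0.420614, 0.510190)
  Y <- Y + (h/6)(k1 + 2k2 + 2k3 + k4): p = 1.3123, q = 1.2173, dp/dtau = 1.5093, dq/dtau = 1.1535


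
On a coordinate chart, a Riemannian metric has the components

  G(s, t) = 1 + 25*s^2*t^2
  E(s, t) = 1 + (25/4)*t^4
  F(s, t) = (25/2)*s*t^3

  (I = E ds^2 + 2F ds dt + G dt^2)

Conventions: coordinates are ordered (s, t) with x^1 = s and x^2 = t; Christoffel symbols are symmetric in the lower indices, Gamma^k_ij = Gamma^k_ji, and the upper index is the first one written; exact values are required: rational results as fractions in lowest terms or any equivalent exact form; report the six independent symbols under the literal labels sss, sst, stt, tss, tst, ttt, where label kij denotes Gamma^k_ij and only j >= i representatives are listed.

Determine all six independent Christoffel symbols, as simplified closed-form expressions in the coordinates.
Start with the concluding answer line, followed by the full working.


Answer: Gamma_sss = 0, Gamma_sst = 50*t^3/(100*s^2*t^2 + 25*t^4 + 4), Gamma_stt = 50*s*t^2/(100*s^2*t^2 + 25*t^4 + 4), Gamma_tss = 0, Gamma_tst = 100*s*t^2/(100*s^2*t^2 + 25*t^4 + 4), Gamma_ttt = 100*s^2*t/(100*s^2*t^2 + 25*t^4 + 4)

E = 1 + (25/4)*t^4; F = (25/2)*s*t^3; G = 1 + 25*s^2*t^2
Gamma^k_ij = (1/2) g^{kl} (d_i g_jl + d_j g_il - d_l g_ij), with g^inv = (1/(EG-F^2)) [[G, -F], [-F, E]]
first partials: E_s = 0, E_t = 25*t^3, F_s = (25/2)*t^3, F_t = (75/2)*s*t^2, G_s = 50*s*t^2, G_t = 50*s^2*t
D = EG - F^2 = 1 + (25/4)*t^4 + 25*s^2*t^2
expanded: Gamma^s_ss = (G E_s - 2F F_s + F E_t)/(2D), Gamma^s_st = (G E_t - F G_s)/(2D), Gamma^s_tt = (2G F_t - G G_s - F G_t)/(2D), Gamma^t_ss = (2E F_s - E E_t - F E_s)/(2D), Gamma^t_st = (E G_s - F E_t)/(2D), Gamma^t_tt = (E G_t - 2F F_t + F G_s)/(2D); substitute and cancel common factors


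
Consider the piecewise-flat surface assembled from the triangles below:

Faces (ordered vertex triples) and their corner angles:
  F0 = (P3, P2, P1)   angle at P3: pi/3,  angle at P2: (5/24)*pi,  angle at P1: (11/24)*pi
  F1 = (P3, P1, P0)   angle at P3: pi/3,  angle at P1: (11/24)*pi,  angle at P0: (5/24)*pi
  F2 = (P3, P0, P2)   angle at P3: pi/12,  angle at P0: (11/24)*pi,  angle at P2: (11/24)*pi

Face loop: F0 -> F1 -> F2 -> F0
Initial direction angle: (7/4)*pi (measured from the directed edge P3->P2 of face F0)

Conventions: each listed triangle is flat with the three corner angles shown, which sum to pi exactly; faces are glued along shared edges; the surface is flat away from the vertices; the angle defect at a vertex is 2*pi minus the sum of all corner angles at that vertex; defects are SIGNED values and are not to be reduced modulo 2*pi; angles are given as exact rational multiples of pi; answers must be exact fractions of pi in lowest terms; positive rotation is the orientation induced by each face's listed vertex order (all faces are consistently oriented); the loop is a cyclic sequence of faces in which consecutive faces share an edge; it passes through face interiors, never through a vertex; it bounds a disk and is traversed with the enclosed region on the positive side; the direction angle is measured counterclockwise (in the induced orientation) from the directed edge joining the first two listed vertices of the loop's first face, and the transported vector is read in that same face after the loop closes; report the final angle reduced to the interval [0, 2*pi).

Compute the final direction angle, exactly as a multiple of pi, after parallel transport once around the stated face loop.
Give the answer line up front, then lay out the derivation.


Answer: final direction angle = pi

enclosed vertex P3: corner angles sum to (3/4)*pi, defect = 2*pi - (3/4)*pi = (5/4)*pi
the rotation equals the total enclosed defect, so the final angle is initial + defects (mod 2*pi)
final angle = (7/4)*pi + (5/4)*pi = pi (mod 2*pi)


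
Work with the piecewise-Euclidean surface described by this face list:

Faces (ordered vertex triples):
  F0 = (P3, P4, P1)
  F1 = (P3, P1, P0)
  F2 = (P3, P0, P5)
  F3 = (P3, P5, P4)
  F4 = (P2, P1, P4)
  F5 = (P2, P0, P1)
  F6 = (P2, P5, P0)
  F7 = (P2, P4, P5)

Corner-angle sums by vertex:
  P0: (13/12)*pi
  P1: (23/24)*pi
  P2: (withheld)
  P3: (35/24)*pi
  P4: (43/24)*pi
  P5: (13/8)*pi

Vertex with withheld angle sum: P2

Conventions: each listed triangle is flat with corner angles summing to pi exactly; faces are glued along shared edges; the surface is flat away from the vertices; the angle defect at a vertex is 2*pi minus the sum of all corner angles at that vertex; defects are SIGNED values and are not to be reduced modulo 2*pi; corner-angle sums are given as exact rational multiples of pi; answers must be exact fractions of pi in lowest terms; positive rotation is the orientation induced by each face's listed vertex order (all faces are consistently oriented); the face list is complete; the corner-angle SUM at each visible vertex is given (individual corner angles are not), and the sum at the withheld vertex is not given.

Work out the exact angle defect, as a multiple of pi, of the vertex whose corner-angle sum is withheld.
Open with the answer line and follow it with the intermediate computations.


Answer: defect(P2) = (11/12)*pi

V = 6, E = 12, F = 8; chi = V - E + F = 2
Gauss-Bonnet: total defect = 2*pi*chi = 4*pi; visible defects sum to (37/12)*pi


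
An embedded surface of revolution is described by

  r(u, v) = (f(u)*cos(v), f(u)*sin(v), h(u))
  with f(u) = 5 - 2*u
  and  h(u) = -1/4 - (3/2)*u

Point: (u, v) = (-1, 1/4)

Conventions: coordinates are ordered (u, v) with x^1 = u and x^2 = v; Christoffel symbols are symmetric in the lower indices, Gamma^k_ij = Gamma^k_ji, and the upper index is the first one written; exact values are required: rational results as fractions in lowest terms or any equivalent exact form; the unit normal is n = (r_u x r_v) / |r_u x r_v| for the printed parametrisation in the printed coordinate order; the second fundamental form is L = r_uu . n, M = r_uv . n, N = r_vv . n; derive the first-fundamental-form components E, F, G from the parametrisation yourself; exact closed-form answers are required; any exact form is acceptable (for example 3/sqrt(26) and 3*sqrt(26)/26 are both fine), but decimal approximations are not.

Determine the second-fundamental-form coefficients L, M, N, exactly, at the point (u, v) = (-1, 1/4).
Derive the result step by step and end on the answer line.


f = 7, f' = -2, f'' = 0, h' = -3/2, h'' = 0
E = 25/4, F = 0, G = 49; answer radicand W^2 = 25/4
unnormalised second-form numerators: l = 0, m = 0, n = -21/2; L = l/sqrt(25/4), and similarly M = m/sqrt(W^2), N = n/sqrt(W^2)

Answer: L = 0, M = 0, N = -21/5


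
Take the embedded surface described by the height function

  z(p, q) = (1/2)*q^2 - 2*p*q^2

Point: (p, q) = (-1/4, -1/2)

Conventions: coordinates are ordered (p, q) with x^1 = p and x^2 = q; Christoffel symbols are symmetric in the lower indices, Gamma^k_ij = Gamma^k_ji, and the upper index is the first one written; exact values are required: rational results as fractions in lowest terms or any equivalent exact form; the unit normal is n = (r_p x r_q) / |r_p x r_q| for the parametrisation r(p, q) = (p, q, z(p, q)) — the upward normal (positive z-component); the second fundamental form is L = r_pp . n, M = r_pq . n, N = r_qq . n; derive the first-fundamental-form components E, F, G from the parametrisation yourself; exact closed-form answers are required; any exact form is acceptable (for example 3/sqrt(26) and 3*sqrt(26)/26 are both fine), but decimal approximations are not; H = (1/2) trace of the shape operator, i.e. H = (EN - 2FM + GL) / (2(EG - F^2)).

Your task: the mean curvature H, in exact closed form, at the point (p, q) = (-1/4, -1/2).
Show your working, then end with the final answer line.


z_p = -1/2, z_q = -1, z_pp = 0, z_pq = 2, z_qq = 2
E = 5/4, F = 1/2, G = 2; answer radicand W^2 = 9/4
unnormalised second-form numerators: l = 0, m = 2, n = 2; L = l/sqrt(9/4), and similarly M = m/sqrt(W^2), N = n/sqrt(W^2)
H = (E*n - 2*F*m + G*l) / (2*(EG - F^2)*sqrt(W^2)); E*n - 2*F*m + G*l = 1/2, EG - F^2 = 9/4, so H = (1/9)/sqrt(9/4)

Answer: H = 2/27


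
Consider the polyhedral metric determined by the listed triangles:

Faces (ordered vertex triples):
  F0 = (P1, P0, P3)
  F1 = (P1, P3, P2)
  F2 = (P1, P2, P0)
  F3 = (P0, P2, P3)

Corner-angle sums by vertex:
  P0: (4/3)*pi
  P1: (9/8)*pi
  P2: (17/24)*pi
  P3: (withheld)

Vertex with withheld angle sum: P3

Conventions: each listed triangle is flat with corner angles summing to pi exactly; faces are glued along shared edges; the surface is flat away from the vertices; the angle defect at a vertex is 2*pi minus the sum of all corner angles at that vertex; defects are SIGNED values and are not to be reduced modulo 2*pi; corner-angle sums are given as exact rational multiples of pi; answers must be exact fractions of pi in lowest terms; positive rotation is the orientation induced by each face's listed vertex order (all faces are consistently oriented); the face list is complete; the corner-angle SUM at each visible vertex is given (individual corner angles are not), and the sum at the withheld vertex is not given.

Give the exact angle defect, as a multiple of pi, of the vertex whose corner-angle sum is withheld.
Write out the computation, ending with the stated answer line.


V = 4, E = 6, F = 4; chi = V - E + F = 2
Gauss-Bonnet: total defect = 2*pi*chi = 4*pi; visible defects sum to (17/6)*pi

Answer: defect(P3) = (7/6)*pi


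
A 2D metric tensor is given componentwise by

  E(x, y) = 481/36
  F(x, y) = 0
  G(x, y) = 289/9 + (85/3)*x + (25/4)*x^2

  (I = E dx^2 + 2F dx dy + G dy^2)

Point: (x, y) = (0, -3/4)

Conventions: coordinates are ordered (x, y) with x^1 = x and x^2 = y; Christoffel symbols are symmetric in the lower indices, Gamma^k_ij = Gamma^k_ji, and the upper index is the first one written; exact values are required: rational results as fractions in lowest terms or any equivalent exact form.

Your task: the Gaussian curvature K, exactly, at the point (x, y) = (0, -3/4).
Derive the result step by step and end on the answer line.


E = 481/36, F = 0, G = 289/9, EG - F^2 = 139009/324 at the point
E_x = 0, E_y = 0, F_x = 0, F_y = 0, G_x = 85/3, G_y = 0
E_yy = 0, F_xy = 0, G_xx = 25/2
Brioschi: K = (det M1 - det M2) / (EG - F^2)^2 with the standard first/second-derivative matrices M1, M2.
M1 = [[-E_yy/2 + F_xy - G_xx/2, E_x/2, F_x - E_y/2], [F_y - G_x/2, E, F], [G_y/2, F, G]] = [[-25/4, 0, 0], [-85/6, 481/36, 0], [0, 0, 289/9]]; det M1 = -3475225/1296
M2 = [[0, E_y/2, G_x/2], [E_y/2, E, F], [G_x/2, F, G]] = [[0, 0, 85/6], [0, 481/36, 0], [85/6, 0, 289/9]]; det M2 = -3475225/1296
det M1 - det M2 = 0; K = 0 / (139009/324)^2 = 0

Answer: K = 0


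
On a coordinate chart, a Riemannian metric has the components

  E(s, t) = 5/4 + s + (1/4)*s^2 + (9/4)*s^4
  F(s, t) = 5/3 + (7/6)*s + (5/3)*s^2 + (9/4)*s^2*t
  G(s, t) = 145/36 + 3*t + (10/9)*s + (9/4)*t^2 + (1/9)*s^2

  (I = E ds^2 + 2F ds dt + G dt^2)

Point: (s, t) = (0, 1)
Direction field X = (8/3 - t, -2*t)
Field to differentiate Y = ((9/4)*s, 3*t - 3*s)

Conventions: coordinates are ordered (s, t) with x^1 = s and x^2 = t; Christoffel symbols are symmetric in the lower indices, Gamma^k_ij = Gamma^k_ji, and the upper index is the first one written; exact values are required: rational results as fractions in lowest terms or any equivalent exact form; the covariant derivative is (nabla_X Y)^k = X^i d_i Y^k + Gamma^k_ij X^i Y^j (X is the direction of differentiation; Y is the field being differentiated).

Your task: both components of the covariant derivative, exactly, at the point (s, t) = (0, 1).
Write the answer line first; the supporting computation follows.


Answer: (nabla_X Y)^s = 16739/1524, (nabla_X Y)^t = -1832/127

E = 5/4, F = 5/3, G = 167/18 at the point
E_s = 1, E_t = 0, F_s = 7/6, F_t = 0, G_s = 10/9, G_t = 15/2
EG - F^2 = 635/72;  g^inv = (72/635) * [[167/18, -5/3], [-5/3, 5/4]]
first-kind symbols [ij,l] = (1/2)(d_i g_jl + d_j g_il - d_l g_ij): [ss,s] = E_s/2 = 1/2, [ss,t] = F_s - E_t/2 = 7/6, [st,s] = E_t/2 = 0, [st,t] = G_s/2 = 5/9, [tt,s] = F_t - G_s/2 = -5/9, [tt,t] = G_t/2 = 15/4
Gamma^s_ij = (G*[ij,s] - F*[ij,t])/(EG - F^2), Gamma^t_ij = (E*[ij,t] - F*[ij,s])/(EG - F^2)
Gamma_sss = 194/635, Gamma_sst = -40/381, Gamma_stt = -1478/1143, Gamma_tss = 9/127, Gamma_tst = 10/127, Gamma_ttt = 485/762
X = (5/3, -2), Y = (0, 3) at the point


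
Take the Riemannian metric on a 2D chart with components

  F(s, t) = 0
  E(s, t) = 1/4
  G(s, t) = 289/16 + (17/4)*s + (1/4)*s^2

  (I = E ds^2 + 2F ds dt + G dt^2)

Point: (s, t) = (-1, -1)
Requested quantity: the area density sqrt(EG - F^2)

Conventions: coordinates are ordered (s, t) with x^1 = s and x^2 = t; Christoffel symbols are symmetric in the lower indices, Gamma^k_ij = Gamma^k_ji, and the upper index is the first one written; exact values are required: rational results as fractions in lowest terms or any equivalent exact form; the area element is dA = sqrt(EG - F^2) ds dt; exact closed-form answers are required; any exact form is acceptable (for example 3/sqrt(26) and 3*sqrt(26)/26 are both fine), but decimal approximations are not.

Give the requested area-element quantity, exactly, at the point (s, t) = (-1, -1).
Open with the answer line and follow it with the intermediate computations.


Answer: sqrt(EG - F^2) = 15/8

E = 1/4, F = 0, G = 225/16; EG - F^2 = 225/64


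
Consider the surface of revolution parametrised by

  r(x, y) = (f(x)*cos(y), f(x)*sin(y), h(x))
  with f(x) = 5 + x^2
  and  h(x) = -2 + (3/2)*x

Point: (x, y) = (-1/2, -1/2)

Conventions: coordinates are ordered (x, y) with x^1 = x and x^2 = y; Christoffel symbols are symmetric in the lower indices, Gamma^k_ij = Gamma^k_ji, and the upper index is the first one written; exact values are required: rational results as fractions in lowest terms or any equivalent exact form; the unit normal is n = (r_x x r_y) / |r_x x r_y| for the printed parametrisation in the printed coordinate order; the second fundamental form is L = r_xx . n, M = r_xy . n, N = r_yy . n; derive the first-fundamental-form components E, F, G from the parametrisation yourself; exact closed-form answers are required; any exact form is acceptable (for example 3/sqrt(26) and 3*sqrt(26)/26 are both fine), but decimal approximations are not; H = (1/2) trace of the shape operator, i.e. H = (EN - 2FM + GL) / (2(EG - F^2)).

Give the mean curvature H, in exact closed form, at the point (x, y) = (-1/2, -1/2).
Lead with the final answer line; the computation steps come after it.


Answer: H = -58*sqrt(13)/1183

f = 21/4, f' = -1, f'' = 2, h' = 3/2, h'' = 0
E = 13/4, F = 0, G = 441/16; answer radicand W^2 = 13/4
unnormalised second-form numerators: l = -3, m = 0, n = 63/8; L = l/sqrt(13/4), and similarly M = m/sqrt(W^2), N = n/sqrt(W^2)
H = (E*n - 2*F*m + G*l) / (2*(EG - F^2)*sqrt(W^2)); E*n - 2*F*m + G*l = -1827/32, EG - F^2 = 5733/64, so H = (-29/91)/sqrt(13/4)


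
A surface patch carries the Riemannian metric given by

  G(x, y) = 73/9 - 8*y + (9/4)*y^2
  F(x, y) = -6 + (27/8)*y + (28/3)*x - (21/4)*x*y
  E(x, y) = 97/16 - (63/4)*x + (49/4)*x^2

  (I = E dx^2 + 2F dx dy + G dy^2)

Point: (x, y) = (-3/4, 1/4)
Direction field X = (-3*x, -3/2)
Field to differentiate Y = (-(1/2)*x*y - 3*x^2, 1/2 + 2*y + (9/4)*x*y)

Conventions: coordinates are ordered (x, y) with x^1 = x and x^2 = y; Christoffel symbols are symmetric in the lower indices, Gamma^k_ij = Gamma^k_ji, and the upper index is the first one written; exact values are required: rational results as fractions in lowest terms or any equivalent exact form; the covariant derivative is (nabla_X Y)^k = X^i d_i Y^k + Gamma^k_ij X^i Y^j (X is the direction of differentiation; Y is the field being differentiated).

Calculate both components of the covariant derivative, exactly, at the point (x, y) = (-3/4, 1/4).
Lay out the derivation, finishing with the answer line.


E = 1585/64, F = -715/64, G = 3601/576 at the point
E_x = -273/8, E_y = 0, F_x = 385/48, F_y = 117/16, G_x = 0, G_y = -55/8
EG - F^2 = 8645/288;  g^inv = (288/8645) * [[3601/576, 715/64], [715/64, 1585/64]]
first-kind symbols [ij,l] = (1/2)(d_i g_jl + d_j g_il - d_l g_ij): [xx,x] = E_x/2 = -273/16, [xx,y] = F_x - E_y/2 = 385/48, [xy,x] = E_y/2 = 0, [xy,y] = G_x/2 = 0, [yy,x] = F_y - G_x/2 = 117/16, [yy,y] = G_y/2 = -55/16
Gamma^x_ij = (G*[ij,x] - F*[ij,y])/(EG - F^2), Gamma^y_ij = (E*[ij,y] - F*[ij,x])/(EG - F^2)
Gamma_xxx = -54/95, Gamma_xxy = 0, Gamma_xyy = 162/665, Gamma_yxx = 66/247, Gamma_yxy = 0, Gamma_yyy = -198/1729
X = (9/4, -3/2), Y = (-51/32, 37/64) at the point

Answer: (nabla_X Y)^x = 47277/4256, (nabla_X Y)^y = -6861/110656


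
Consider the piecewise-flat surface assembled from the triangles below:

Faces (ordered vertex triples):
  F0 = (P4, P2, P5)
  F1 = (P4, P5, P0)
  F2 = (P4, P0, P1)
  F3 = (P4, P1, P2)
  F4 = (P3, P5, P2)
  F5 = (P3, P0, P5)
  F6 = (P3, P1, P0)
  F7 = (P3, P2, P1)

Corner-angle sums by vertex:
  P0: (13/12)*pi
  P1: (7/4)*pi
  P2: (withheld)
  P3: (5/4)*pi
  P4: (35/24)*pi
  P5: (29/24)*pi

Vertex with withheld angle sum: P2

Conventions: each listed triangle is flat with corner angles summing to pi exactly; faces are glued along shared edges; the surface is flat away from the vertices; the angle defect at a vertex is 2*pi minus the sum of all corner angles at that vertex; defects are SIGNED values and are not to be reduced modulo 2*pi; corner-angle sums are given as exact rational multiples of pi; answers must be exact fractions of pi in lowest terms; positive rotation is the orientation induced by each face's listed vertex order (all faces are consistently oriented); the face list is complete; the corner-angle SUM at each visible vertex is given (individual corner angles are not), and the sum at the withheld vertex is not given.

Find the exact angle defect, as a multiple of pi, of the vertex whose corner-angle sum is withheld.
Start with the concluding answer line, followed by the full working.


Answer: defect(P2) = (3/4)*pi

V = 6, E = 12, F = 8; chi = V - E + F = 2
Gauss-Bonnet: total defect = 2*pi*chi = 4*pi; visible defects sum to (13/4)*pi


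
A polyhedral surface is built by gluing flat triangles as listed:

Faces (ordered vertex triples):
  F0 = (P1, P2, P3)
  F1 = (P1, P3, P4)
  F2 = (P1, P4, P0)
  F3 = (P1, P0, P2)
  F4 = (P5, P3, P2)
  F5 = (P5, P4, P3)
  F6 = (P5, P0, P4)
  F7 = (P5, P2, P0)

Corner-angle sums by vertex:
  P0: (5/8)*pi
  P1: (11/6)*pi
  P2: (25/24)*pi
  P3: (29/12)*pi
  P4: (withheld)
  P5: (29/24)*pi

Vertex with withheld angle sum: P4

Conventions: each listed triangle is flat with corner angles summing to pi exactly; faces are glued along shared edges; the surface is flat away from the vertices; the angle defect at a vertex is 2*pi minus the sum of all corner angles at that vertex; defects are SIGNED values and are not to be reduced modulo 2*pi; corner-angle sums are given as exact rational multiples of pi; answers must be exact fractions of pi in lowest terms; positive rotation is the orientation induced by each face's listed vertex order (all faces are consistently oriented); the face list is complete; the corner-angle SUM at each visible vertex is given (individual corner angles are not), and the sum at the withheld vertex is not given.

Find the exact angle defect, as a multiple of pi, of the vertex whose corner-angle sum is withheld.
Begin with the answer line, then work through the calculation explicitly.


Answer: defect(P4) = (9/8)*pi

V = 6, E = 12, F = 8; chi = V - E + F = 2
Gauss-Bonnet: total defect = 2*pi*chi = 4*pi; visible defects sum to (23/8)*pi


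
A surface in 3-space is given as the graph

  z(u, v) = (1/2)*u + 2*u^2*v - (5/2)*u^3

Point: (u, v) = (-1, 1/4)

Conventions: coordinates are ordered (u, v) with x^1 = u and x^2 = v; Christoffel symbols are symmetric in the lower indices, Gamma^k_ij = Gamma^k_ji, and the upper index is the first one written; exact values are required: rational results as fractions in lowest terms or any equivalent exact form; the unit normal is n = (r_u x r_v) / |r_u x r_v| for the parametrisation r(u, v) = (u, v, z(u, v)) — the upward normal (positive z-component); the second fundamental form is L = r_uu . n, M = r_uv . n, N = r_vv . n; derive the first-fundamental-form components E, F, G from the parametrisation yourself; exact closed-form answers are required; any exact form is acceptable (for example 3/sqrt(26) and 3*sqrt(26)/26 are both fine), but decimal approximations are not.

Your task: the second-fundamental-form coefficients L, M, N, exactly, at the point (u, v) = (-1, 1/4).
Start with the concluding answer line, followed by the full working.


Answer: L = 16*sqrt(69)/69, M = -4*sqrt(69)/69, N = 0

z_u = -8, z_v = 2, z_uu = 16, z_uv = -4, z_vv = 0
E = 65, F = -16, G = 5; answer radicand W^2 = 69
unnormalised second-form numerators: l = 16, m = -4, n = 0; L = l/sqrt(69), and similarly M = m/sqrt(W^2), N = n/sqrt(W^2)


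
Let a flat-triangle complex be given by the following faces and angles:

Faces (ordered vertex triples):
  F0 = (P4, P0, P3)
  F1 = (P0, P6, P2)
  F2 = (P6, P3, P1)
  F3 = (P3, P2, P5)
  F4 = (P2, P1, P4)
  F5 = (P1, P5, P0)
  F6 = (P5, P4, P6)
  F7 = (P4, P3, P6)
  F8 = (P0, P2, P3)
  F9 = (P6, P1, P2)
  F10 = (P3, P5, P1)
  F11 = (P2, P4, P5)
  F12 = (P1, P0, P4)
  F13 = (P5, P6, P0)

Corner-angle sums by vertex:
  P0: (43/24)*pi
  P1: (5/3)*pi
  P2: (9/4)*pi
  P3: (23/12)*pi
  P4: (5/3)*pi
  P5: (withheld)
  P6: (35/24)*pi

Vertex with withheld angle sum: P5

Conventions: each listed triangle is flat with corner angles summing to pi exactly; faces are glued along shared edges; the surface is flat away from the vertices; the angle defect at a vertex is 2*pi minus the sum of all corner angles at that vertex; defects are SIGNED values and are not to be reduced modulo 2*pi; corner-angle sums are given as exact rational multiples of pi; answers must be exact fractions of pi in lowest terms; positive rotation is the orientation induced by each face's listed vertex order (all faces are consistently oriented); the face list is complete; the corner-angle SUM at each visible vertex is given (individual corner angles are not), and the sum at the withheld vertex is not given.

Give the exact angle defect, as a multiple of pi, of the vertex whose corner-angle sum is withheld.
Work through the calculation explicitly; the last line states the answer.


V = 7, E = 21, F = 14; chi = V - E + F = 0
Gauss-Bonnet: total defect = 2*pi*chi = 0; visible defects sum to (5/4)*pi

Answer: defect(P5) = (-5/4)*pi


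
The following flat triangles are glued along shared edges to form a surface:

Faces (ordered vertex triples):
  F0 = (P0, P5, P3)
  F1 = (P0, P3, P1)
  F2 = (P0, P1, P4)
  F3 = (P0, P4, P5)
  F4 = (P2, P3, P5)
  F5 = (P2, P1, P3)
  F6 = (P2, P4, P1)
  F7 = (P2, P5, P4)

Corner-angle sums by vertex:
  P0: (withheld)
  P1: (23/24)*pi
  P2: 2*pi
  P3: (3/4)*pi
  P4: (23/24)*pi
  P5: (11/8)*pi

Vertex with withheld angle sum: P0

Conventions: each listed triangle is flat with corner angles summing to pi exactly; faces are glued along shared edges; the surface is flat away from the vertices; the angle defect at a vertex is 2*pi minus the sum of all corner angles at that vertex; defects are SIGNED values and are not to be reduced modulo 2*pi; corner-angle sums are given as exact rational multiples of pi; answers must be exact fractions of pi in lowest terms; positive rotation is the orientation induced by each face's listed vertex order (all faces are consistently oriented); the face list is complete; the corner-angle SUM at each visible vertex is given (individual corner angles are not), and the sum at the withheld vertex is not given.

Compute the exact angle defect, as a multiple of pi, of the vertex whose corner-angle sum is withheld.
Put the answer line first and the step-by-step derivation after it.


Answer: defect(P0) = pi/24

V = 6, E = 12, F = 8; chi = V - E + F = 2
Gauss-Bonnet: total defect = 2*pi*chi = 4*pi; visible defects sum to (95/24)*pi


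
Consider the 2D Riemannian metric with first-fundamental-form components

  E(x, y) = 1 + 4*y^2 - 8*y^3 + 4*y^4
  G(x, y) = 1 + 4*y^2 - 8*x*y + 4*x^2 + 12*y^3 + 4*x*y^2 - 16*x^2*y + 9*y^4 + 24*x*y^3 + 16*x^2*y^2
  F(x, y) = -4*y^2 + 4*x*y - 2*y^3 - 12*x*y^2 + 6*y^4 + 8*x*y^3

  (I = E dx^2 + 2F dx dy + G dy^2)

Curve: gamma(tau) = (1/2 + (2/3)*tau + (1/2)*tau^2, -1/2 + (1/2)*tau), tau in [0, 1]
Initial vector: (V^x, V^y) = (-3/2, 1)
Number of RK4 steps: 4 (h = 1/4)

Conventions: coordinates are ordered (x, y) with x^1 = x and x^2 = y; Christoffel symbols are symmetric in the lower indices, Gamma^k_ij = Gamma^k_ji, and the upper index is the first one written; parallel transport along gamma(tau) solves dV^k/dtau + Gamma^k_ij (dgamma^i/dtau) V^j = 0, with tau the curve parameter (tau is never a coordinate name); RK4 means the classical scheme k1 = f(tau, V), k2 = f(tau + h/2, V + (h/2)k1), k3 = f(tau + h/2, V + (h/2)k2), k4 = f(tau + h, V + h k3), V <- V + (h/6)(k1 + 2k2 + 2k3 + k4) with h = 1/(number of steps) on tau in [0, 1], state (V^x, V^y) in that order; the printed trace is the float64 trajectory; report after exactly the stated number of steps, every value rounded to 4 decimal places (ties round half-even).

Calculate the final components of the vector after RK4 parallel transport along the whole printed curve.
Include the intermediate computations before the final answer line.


gamma'(tau) = (2/3 + tau, 1/2); f(tau, V)^k = -Gamma^k_ij(gamma(tau)) gamma'^i(tau) V^j; h = 1/4; intermediate values shown to 6 dp
curve data and Christoffel symbols at the stage parameters:
  tau = 0.000000: gamma = (0.500000, -0.500000), gamma' = (0.666667, 0.500000); Gamma_xxx = 0.000000, Gamma_xxy = -0.721805, Gamma_xyy = 0.180451, Gamma_yxx = 0.000000, Gamma_yxy = 1.082707, Gamma_yyy = -0.270677
  tau = 0.125000: gamma = (0.591146, -0.437500), gamma' = (0.791667, 0.500000); Gamma_xxx = 0.000000, Gamma_xxy = -0.528772, Gamma_xyy = 0.245291, Gamma_yxx = 0.000000, Gamma_yxy = 1.058364, Gamma_yyy = -0.490963
  tau = 0.250000: gamma = (0.697917, -0.375000), gamma' = (0.916667, 0.500000); Gamma_xxx = 0.000000, Gamma_xxy = -0.370535, Gamma_xyy = 0.269079, Gamma_yxx = 0.000000, Gamma_yxy = 0.995578, Gamma_yyy = -0.722979
  tau = 0.375000: gamma = (0.820312, -0.312500), gamma' = (1.041667, 0.500000); Gamma_xxx = 0.000000, Gamma_xxy = -0.250067, Gamma_xyy = 0.262090, Gamma_yxx = 0.000000, Gamma_yxy = 0.913936, Gamma_yyy = -0.957875
  tau = 0.500000: gamma = (0.958333, -0.250000), gamma' = (1.166667, 0.500000); Gamma_xxx = 0.000000, Gamma_xxy = -0.162327, Gamma_xyy = 0.234472, Gamma_yxx = 0.000000, Gamma_yxy = 0.827866, Gamma_yyy = -1.195807
  tau = 0.625000: gamma = (1.111979, -0.187500), gamma' = (1.291667, 0.500000); Gamma_xxx = 0.000000, Gamma_xxy = -0.099802, Gamma_xyy = 0.193177, Gamma_yxx = 0.000000, Gamma_yxy = 0.745743, Gamma_yyy = -1.443464
  tau = 0.750000: gamma = (1.281250, -0.125000), gamma' = (1.416667, 0.500000); Gamma_xxx = 0.000000, Gamma_xxy = -0.055444, Gamma_xyy = 0.141383, Gamma_yxx = 0.000000, Gamma_yxy = 0.671492, Gamma_yyy = -1.712306
  tau = 0.875000: gamma = (1.466146, -0.062500), gamma' = (1.541667, 0.500000); Gamma_xxx = 0.000000, Gamma_xxy = -0.023604, Gamma_xyy = 0.078570, Gamma_yxx = 0.000000, Gamma_yxy = 0.606411, Gamma_yyy = -2.018564
  tau = 1.000000: gamma = (1.666667, 0.000000), gamma' = (1.666667, 0.500000); Gamma_xxx = 0.000000, Gamma_xxy = 0.000000, Gamma_xyy = 0.000000, Gamma_yxx = 0.000000, Gamma_yxy = 0.550459, Gamma_yyy = -2.385321
step 0: V^x = -1.5000, V^y = 1.0000
step 1: k1 = (-0.150376, 0.225564), k2 = (-0.097238, 0.194628), k3 = (-0.096627, 0.193403), k4 = (-0.067341, 0.180938); V <- V + (h/6)(k1 + 2k2 + 2k3 + k4): V^x = -1.5252, V^y = 1.0493
step 2: k1 = (-0.067350, 0.180962), k2 = (-0.053009, 0.193737), k3 = (-0.052579, 0.192162), k4 = (-0.045693, 0.233037); V <- V + (h/6)(k1 + 2k2 + 2k3 + k4): V^x = -1.5387, V^y = 1.0987
step 3: k1 = (-0.045624, 0.232684), k2 = (-0.040617, 0.303500), k3 = (-0.040300, 0.301129), k4 = (-0.033715, 0.408330); V <- V + (h/6)(k1 + 2k2 + 2k3 + k4): V^x = -1.5488, V^y = 1.1758
step 4: k1 = (-0.033700, 0.408149), k2 = (-0.021881, 0.562148), k3 = (-0.021919, 0.563133), k4 = (0.000000, 0.790135); V <- V + (h/6)(k1 + 2k2 + 2k3 + k4): V^x = -1.5538, V^y = 1.3195

Answer: V^x = -1.5538, V^y = 1.3195


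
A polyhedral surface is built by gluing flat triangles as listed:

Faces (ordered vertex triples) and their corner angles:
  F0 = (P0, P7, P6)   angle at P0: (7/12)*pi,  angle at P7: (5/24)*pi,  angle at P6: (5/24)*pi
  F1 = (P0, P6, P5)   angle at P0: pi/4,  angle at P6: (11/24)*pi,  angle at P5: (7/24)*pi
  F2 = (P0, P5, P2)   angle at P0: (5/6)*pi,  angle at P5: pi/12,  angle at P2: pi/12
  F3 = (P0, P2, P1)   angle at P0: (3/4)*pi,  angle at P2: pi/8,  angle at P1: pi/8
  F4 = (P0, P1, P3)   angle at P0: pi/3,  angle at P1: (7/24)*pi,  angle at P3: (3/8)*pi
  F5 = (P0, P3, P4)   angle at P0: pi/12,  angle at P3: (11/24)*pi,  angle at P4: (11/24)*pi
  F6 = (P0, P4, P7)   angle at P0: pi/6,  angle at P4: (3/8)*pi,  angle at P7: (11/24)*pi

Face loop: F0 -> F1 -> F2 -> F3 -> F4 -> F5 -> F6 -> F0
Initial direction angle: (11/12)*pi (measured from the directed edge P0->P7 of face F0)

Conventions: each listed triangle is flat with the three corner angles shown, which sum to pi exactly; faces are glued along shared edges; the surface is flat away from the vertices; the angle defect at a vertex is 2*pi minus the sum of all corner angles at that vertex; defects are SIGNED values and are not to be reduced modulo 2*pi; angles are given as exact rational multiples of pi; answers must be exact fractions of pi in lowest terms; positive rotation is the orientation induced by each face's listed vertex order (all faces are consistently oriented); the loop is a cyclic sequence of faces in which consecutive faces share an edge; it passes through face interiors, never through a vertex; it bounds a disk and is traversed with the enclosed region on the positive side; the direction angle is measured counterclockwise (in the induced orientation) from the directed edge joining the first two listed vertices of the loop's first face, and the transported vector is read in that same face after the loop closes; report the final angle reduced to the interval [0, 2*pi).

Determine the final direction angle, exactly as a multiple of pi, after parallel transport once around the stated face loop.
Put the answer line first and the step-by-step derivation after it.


Answer: final direction angle = (23/12)*pi

enclosed vertex P0: corner angles sum to 3*pi, defect = 2*pi - 3*pi = -pi
the rotation equals the total enclosed defect, so the final angle is initial + defects (mod 2*pi)
final angle = (11/12)*pi - pi = (23/12)*pi (mod 2*pi)
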